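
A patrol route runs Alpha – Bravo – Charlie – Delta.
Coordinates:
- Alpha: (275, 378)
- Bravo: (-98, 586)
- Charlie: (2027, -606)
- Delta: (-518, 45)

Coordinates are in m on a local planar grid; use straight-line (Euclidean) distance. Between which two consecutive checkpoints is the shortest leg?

Alpha–Bravo

Leg distances:
Alpha→Bravo: 427.1 m
Bravo→Charlie: 2436.5 m
Charlie→Delta: 2626.9 m
The shortest leg is Alpha–Bravo at 427.1 m.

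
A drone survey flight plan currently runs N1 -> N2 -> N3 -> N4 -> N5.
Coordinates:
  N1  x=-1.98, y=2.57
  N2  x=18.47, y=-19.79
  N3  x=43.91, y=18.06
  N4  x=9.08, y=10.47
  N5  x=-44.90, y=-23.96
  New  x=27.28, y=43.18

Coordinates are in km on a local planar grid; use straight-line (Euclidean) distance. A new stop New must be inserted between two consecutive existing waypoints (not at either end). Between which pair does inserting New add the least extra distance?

Added distance for inserting New between each consecutive pair:
N1–N2: 83.3 km
N2–N3: 48.1 km
N3–N4: 31.9 km
N4–N5: 72.0 km
Smallest added distance is 31.9 km, inserting between N3 and N4.

between N3 and N4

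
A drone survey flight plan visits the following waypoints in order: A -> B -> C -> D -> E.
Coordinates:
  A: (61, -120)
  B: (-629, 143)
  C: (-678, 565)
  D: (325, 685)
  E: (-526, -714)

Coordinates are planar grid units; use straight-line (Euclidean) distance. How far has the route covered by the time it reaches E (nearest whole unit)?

Leg distances:
A→B: 738.4  (cumulative 738.4)
B→C: 424.8  (cumulative 1163.3)
C→D: 1010.2  (cumulative 2173.4)
D→E: 1637.5  (cumulative 3810.9)
Cumulative distance at E ≈ 3811.

3811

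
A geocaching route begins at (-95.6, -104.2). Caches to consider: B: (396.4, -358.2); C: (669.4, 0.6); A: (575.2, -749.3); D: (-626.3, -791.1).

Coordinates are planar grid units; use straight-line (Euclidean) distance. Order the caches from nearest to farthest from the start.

B, C, D, A

Distance from the start at (-95.6, -104.2) to each:
B (396.4, -358.2): 553.7
C (669.4, 0.6): 772.1
D (-626.3, -791.1): 868.0
A (575.2, -749.3): 930.7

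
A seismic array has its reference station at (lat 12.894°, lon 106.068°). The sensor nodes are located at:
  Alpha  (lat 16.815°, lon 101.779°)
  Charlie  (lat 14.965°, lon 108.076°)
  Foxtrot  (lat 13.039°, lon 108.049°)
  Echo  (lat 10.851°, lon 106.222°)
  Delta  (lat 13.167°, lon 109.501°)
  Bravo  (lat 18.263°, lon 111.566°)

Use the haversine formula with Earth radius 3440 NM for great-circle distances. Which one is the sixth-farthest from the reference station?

Foxtrot

Distance to each, sorted:
Bravo: 452.7 NM
Alpha: 342.6 NM
Delta: 201.5 NM
Charlie: 170.7 NM
Echo: 123.0 NM
Foxtrot: 116.2 NM
The sixth-farthest is Foxtrot at 116.2 NM.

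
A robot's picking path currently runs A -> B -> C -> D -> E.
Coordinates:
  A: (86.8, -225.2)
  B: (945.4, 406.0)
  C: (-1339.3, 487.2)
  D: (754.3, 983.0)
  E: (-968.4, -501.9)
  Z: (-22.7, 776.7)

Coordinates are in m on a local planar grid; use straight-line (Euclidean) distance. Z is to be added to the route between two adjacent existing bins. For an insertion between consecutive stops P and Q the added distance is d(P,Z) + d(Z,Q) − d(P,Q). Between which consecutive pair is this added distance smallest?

between C and D

Added distance for inserting Z between each consecutive pair:
A–B: 978.9 m
B–C: 98.6 m
C–D: 0.5 m
D–E: 119.9 m
Smallest added distance is 0.5 m, inserting between C and D.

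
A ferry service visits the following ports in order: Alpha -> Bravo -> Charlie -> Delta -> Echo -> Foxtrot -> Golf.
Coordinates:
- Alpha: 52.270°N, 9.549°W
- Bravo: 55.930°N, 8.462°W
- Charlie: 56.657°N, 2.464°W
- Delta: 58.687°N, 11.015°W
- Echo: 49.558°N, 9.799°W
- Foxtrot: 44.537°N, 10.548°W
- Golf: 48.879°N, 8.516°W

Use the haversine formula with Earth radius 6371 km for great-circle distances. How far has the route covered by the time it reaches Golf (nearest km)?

3434 km

Leg distances:
Alpha→Bravo: 413.1 km  (cumulative 413.1 km)
Bravo→Charlie: 378.7 km  (cumulative 791.8 km)
Charlie→Delta: 555.8 km  (cumulative 1347.6 km)
Delta→Echo: 1018.1 km  (cumulative 2365.7 km)
Echo→Foxtrot: 561.2 km  (cumulative 2926.9 km)
Foxtrot→Golf: 507.0 km  (cumulative 3433.9 km)
Cumulative distance at Golf ≈ 3434 km.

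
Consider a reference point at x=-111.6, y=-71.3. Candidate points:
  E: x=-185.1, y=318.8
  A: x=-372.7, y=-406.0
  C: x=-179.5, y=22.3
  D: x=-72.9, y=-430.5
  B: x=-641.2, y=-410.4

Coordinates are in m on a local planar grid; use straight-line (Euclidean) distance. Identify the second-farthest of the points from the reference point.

A

Distance to each, sorted:
B: 628.9 m
A: 424.5 m
E: 397.0 m
D: 361.3 m
C: 115.6 m
The second-farthest is A at 424.5 m.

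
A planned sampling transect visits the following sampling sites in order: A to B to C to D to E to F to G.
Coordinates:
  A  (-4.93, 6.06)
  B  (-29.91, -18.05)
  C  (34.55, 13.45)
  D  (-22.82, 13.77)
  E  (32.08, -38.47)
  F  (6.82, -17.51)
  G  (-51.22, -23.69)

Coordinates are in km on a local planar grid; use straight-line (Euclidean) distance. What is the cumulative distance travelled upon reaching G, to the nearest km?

Leg distances:
A→B: 34.7 km  (cumulative 34.7 km)
B→C: 71.7 km  (cumulative 106.5 km)
C→D: 57.4 km  (cumulative 163.8 km)
D→E: 75.8 km  (cumulative 239.6 km)
E→F: 32.8 km  (cumulative 272.4 km)
F→G: 58.4 km  (cumulative 330.8 km)
Cumulative distance at G ≈ 331 km.

331 km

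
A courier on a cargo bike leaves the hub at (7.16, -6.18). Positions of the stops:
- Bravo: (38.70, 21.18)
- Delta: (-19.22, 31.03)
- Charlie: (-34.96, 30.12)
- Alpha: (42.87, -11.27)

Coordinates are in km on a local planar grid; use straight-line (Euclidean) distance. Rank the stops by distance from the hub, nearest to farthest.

Alpha, Bravo, Delta, Charlie

Distances from the hub:
Alpha (42.87, -11.27): 36.1 km
Bravo (38.70, 21.18): 41.8 km
Delta (-19.22, 31.03): 45.6 km
Charlie (-34.96, 30.12): 55.6 km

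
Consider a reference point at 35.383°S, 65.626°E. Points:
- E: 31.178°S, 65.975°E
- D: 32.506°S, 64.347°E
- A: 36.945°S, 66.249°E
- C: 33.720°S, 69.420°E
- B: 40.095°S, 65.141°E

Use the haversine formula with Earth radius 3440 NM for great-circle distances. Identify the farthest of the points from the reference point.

B

Distance to each, sorted:
B: 283.8 NM
E: 253.1 NM
C: 212.5 NM
D: 184.1 NM
A: 98.5 NM
The farthest is B at 283.8 NM.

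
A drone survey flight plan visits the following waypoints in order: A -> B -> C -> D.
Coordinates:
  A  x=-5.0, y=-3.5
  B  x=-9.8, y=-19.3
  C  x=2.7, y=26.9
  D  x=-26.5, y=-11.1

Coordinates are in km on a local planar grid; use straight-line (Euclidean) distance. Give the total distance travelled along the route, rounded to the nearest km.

Leg distances:
A→B: 16.5 km  (cumulative 16.5 km)
B→C: 47.9 km  (cumulative 64.4 km)
C→D: 47.9 km  (cumulative 112.3 km)
Total route length ≈ 112 km.

112 km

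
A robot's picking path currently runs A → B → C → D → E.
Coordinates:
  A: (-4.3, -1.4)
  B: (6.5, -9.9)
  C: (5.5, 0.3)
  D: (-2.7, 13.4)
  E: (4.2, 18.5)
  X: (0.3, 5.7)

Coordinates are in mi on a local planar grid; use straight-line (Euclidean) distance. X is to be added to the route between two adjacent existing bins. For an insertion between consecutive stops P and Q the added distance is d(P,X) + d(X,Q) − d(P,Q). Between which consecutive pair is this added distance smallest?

Added distance for inserting X between each consecutive pair:
A–B: 11.5 mi
B–C: 14.0 mi
C–D: 0.3 mi
D–E: 13.1 mi
Smallest added distance is 0.3 mi, inserting between C and D.

between C and D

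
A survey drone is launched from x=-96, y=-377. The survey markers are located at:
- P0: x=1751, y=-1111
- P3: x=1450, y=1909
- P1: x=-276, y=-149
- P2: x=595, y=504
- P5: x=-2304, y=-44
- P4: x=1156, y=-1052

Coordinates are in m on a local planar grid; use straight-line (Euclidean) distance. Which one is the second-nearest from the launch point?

P2

Distance to each, sorted:
P1: 290.5 m
P2: 1119.7 m
P4: 1422.4 m
P0: 1987.5 m
P5: 2233.0 m
P3: 2759.7 m
The second-nearest is P2 at 1119.7 m.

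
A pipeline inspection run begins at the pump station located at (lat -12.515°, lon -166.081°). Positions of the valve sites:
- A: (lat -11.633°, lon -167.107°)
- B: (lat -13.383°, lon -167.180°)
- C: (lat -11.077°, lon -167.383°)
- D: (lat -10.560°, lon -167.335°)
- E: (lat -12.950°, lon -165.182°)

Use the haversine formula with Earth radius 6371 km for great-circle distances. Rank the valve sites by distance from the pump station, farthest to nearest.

D, C, B, A, E

Computing each great-circle distance from (lat -12.515°, lon -166.081°):
D (lat -10.560°, lon -167.335°): 256.7 km
C (lat -11.077°, lon -167.383°): 213.7 km
B (lat -13.383°, lon -167.180°): 153.3 km
A (lat -11.633°, lon -167.107°): 148.5 km
E (lat -12.950°, lon -165.182°): 108.8 km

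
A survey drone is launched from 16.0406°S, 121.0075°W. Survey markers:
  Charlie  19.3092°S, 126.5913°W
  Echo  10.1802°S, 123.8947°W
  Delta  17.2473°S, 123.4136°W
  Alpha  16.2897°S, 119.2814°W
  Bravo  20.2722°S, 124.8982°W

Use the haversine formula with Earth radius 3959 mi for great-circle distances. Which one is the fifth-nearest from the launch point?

Echo

Distances from the launch point (16.0406°S, 121.0075°W):
Alpha: 115.8 mi
Delta: 179.8 mi
Bravo: 388.2 mi
Charlie: 431.4 mi
Echo: 449.1 mi
The fifth-nearest is Echo at 449.1 mi.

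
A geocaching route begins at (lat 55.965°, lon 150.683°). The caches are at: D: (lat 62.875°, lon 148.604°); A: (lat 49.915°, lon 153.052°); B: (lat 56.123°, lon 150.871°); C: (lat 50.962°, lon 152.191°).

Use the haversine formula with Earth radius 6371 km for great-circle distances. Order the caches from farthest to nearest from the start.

D, A, C, B

Computing each great-circle distance from (lat 55.965°, lon 150.683°):
D (lat 62.875°, lon 148.604°): 777.2 km
A (lat 49.915°, lon 153.052°): 691.1 km
C (lat 50.962°, lon 152.191°): 565.2 km
B (lat 56.123°, lon 150.871°): 21.1 km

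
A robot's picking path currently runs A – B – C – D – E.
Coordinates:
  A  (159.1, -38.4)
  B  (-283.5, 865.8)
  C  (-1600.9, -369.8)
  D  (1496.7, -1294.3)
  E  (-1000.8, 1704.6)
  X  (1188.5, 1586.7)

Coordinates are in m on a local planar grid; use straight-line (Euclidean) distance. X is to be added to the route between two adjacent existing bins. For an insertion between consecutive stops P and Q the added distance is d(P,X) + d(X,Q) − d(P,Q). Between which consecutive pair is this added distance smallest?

Added distance for inserting X between each consecutive pair:
A–B: 2556.0 m
B–C: 3240.0 m
C–D: 3072.0 m
D–E: 1187.2 m
Smallest added distance is 1187.2 m, inserting between D and E.

between D and E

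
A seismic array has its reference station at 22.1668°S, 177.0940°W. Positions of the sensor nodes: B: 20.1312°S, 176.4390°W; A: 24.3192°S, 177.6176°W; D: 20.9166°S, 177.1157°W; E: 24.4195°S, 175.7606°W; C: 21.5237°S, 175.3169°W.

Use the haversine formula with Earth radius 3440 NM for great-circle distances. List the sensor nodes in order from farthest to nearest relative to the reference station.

E, A, B, C, D

Distances from the reference station:
E 24.4195°S, 175.7606°W: 153.9 NM
A 24.3192°S, 177.6176°W: 132.4 NM
B 20.1312°S, 176.4390°W: 127.6 NM
C 21.5237°S, 175.3169°W: 106.3 NM
D 20.9166°S, 177.1157°W: 75.1 NM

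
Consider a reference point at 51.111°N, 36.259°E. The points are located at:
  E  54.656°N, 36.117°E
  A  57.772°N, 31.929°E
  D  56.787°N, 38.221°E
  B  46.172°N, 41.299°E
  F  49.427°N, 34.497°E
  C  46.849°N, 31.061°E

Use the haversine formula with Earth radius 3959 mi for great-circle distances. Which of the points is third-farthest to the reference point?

Distance to each, sorted:
A: 491.8 mi
B: 411.4 mi
D: 400.2 mi
C: 377.0 mi
E: 245.0 mi
F: 140.0 mi
The third-farthest is D at 400.2 mi.

D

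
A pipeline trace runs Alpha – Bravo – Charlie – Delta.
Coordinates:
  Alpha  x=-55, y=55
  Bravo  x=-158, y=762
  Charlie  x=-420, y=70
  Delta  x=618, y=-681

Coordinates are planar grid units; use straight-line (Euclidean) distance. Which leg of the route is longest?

Leg distances:
Alpha→Bravo: 714.5
Bravo→Charlie: 739.9
Charlie→Delta: 1281.2
The longest leg is Charlie–Delta at 1281.2.

Charlie–Delta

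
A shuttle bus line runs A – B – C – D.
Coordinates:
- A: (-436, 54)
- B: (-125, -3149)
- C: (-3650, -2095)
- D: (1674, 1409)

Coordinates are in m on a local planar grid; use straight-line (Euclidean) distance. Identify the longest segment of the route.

Leg distances:
A→B: 3218.1 m
B→C: 3679.2 m
C→D: 6373.6 m
The longest leg is C–D at 6373.6 m.

C–D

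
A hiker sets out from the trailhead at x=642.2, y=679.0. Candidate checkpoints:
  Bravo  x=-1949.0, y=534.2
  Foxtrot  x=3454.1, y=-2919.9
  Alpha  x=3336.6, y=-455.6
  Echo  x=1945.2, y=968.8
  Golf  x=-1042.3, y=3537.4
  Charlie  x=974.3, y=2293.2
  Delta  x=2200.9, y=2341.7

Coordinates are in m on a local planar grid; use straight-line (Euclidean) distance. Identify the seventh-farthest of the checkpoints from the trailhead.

Distance to each, sorted:
Foxtrot: 4567.2 m
Golf: 3317.8 m
Alpha: 2923.5 m
Bravo: 2595.2 m
Delta: 2279.1 m
Charlie: 1648.0 m
Echo: 1334.8 m
The seventh-farthest is Echo at 1334.8 m.

Echo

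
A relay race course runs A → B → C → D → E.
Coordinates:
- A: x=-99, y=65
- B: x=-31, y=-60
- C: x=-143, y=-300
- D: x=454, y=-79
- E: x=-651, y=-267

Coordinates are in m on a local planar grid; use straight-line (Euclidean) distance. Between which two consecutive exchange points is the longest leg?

D–E

Leg distances:
A→B: 142.3 m
B→C: 264.8 m
C→D: 636.6 m
D→E: 1120.9 m
The longest leg is D–E at 1120.9 m.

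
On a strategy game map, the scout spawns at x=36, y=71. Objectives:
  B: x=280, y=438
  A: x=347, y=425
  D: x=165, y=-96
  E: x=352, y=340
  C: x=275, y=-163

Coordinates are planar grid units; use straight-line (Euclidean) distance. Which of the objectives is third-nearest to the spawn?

Distance to each, sorted:
D: 211.0
C: 334.5
E: 415.0
B: 440.7
A: 471.2
The third-nearest is E at 415.0.

E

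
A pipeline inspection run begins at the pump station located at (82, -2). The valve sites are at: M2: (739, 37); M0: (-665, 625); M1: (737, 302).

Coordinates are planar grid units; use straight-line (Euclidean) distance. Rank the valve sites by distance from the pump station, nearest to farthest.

M2, M1, M0

Distance from the pump station at (82, -2) to each:
M2 (739, 37): 658.2
M1 (737, 302): 722.1
M0 (-665, 625): 975.3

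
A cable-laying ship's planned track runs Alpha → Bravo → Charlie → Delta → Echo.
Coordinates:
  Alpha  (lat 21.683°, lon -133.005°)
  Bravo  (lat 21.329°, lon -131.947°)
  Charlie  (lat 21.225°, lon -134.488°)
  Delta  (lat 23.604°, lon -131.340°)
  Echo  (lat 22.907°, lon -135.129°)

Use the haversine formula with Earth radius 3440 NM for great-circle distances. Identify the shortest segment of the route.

Alpha–Bravo

Leg distances:
Alpha→Bravo: 62.8 NM
Bravo→Charlie: 142.3 NM
Charlie→Delta: 225.7 NM
Delta→Echo: 213.1 NM
The shortest leg is Alpha–Bravo at 62.8 NM.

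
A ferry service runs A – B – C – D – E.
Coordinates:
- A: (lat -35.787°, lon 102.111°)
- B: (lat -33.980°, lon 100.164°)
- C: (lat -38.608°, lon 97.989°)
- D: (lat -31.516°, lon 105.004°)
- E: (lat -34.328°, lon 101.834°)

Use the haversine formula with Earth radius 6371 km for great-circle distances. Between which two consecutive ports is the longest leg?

C–D

Leg distances:
A→B: 268.2 km
B→C: 550.2 km
C→D: 1013.9 km
D→E: 430.4 km
The longest leg is C–D at 1013.9 km.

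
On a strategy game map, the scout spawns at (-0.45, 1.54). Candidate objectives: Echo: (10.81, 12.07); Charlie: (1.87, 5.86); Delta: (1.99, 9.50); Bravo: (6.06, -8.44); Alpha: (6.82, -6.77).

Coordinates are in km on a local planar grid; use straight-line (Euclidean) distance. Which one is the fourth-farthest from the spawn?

Delta

Distances from the spawn ((-0.45, 1.54)):
Echo: 15.4 km
Bravo: 11.9 km
Alpha: 11.0 km
Delta: 8.3 km
Charlie: 4.9 km
The fourth-farthest is Delta at 8.3 km.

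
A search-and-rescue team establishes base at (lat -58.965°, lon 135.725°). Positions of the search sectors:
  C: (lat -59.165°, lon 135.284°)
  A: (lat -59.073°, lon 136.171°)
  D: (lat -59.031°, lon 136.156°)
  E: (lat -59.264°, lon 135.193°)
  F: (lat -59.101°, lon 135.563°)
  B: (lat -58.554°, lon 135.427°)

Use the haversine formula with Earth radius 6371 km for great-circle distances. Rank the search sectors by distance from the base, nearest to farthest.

Distances from the base:
F (lat -59.101°, lon 135.563°): 17.7 km
D (lat -59.031°, lon 136.156°): 25.8 km
A (lat -59.073°, lon 136.171°): 28.2 km
C (lat -59.165°, lon 135.284°): 33.6 km
E (lat -59.264°, lon 135.193°): 45.0 km
B (lat -58.554°, lon 135.427°): 48.8 km

F, D, A, C, E, B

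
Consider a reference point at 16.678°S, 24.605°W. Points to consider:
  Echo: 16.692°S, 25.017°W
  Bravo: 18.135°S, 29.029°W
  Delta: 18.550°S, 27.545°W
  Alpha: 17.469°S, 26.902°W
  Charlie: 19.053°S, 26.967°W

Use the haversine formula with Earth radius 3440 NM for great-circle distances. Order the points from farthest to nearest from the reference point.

Bravo, Delta, Charlie, Alpha, Echo

Distance from the reference point at 16.678°S, 24.605°W to each:
Bravo 18.135°S, 29.029°W: 268.1 NM
Delta 18.550°S, 27.545°W: 202.3 NM
Charlie 19.053°S, 26.967°W: 196.3 NM
Alpha 17.469°S, 26.902°W: 140.1 NM
Echo 16.692°S, 25.017°W: 23.7 NM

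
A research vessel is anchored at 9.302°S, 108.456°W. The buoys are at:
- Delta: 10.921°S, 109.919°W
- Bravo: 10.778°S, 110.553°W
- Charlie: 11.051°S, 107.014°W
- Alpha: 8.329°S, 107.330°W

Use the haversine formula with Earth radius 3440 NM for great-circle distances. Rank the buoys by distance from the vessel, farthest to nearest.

Bravo, Charlie, Delta, Alpha

Computing each great-circle distance from 9.302°S, 108.456°W:
Bravo 10.778°S, 110.553°W: 152.4 NM
Charlie 11.051°S, 107.014°W: 135.2 NM
Delta 10.921°S, 109.919°W: 130.1 NM
Alpha 8.329°S, 107.330°W: 88.7 NM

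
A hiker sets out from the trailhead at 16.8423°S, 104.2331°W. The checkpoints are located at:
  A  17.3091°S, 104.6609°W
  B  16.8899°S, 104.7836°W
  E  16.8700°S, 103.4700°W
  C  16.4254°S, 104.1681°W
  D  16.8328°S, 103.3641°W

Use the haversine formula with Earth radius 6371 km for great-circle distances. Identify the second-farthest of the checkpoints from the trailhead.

E

Distances from the trailhead (16.8423°S, 104.2331°W):
D: 92.5 km
E: 81.3 km
A: 69.0 km
B: 58.8 km
C: 46.9 km
The second-farthest is E at 81.3 km.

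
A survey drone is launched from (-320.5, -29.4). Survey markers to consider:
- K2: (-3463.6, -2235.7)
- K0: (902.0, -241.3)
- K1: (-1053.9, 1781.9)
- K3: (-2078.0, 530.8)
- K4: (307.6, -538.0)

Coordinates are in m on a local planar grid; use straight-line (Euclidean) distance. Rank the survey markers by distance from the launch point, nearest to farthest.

Distances from the launch point:
K4 (307.6, -538.0): 808.2 m
K0 (902.0, -241.3): 1240.7 m
K3 (-2078.0, 530.8): 1844.6 m
K1 (-1053.9, 1781.9): 1954.1 m
K2 (-3463.6, -2235.7): 3840.2 m

K4, K0, K3, K1, K2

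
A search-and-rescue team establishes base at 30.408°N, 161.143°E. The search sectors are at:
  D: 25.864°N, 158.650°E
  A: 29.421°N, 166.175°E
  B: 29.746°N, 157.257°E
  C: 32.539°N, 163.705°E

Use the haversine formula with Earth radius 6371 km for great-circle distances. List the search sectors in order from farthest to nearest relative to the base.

D, A, B, C

Computing each great-circle distance from 30.408°N, 161.143°E:
D 25.864°N, 158.650°E: 561.2 km
A 29.421°N, 166.175°E: 497.2 km
B 29.746°N, 157.257°E: 381.1 km
C 32.539°N, 163.705°E: 339.4 km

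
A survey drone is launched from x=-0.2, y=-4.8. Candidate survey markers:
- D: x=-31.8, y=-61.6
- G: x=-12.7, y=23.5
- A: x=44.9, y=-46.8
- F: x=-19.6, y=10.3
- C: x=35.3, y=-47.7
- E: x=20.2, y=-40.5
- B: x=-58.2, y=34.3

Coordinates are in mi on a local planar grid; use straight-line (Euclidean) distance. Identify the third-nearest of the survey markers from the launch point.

Distances from the launch point (x=-0.2, y=-4.8):
F: 24.6 mi
G: 30.9 mi
E: 41.1 mi
C: 55.7 mi
A: 61.6 mi
D: 65.0 mi
B: 69.9 mi
The third-nearest is E at 41.1 mi.

E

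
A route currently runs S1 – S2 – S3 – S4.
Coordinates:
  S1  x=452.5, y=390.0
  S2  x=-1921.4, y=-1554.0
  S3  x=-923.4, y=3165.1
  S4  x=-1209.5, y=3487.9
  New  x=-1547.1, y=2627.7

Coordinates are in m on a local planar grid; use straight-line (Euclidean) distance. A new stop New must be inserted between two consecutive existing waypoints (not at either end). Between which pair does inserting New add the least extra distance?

between S2 and S3

Added distance for inserting New between each consecutive pair:
S1–S2: 4131.1 m
S2–S3: 198.2 m
S3–S4: 1316.0 m
Smallest added distance is 198.2 m, inserting between S2 and S3.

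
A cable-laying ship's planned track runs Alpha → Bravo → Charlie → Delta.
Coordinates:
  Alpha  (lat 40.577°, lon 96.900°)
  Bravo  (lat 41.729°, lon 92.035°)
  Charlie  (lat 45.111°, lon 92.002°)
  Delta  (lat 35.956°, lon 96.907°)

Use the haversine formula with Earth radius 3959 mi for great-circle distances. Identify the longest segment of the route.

Leg distances:
Alpha→Bravo: 265.3 mi
Bravo→Charlie: 233.7 mi
Charlie→Delta: 682.7 mi
The longest leg is Charlie–Delta at 682.7 mi.

Charlie–Delta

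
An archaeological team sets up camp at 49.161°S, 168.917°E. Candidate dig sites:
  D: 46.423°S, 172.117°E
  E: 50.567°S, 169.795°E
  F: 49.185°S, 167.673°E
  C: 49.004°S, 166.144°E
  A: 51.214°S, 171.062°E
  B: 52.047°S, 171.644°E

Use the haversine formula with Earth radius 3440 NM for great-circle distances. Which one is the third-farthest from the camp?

A

Distances from the camp (49.161°S, 168.917°E):
D: 209.0 NM
B: 202.0 NM
A: 148.3 NM
C: 109.4 NM
E: 91.0 NM
F: 48.9 NM
The third-farthest is A at 148.3 NM.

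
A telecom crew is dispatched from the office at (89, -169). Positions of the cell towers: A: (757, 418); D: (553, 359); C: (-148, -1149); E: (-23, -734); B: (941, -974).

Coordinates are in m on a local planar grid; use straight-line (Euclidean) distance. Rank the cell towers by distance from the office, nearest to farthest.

Distance from the office at (89, -169) to each:
E (-23, -734): 576.0 m
D (553, 359): 702.9 m
A (757, 418): 889.3 m
C (-148, -1149): 1008.3 m
B (941, -974): 1172.1 m

E, D, A, C, B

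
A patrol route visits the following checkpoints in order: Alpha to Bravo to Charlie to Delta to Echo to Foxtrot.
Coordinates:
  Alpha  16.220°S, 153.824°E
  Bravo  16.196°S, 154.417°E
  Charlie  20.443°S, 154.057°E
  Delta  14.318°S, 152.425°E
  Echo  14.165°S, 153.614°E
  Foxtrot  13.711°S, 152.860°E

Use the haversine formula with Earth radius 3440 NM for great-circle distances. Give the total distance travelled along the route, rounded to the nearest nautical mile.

791 NM

Leg distances:
Alpha→Bravo: 34.2 NM  (cumulative 34.2 NM)
Bravo→Charlie: 255.8 NM  (cumulative 290.0 NM)
Charlie→Delta: 379.4 NM  (cumulative 669.5 NM)
Delta→Echo: 69.8 NM  (cumulative 739.3 NM)
Echo→Foxtrot: 51.7 NM  (cumulative 791.0 NM)
Total route length ≈ 791 NM.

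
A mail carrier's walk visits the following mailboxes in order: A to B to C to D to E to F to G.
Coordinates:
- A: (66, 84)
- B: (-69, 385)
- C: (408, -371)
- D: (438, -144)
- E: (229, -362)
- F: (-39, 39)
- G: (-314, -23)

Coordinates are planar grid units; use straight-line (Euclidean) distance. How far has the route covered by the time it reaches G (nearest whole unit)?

Leg distances:
A→B: 329.9  (cumulative 329.9)
B→C: 893.9  (cumulative 1223.8)
C→D: 229.0  (cumulative 1452.8)
D→E: 302.0  (cumulative 1754.8)
E→F: 482.3  (cumulative 2237.1)
F→G: 281.9  (cumulative 2519.0)
Cumulative distance at G ≈ 2519.

2519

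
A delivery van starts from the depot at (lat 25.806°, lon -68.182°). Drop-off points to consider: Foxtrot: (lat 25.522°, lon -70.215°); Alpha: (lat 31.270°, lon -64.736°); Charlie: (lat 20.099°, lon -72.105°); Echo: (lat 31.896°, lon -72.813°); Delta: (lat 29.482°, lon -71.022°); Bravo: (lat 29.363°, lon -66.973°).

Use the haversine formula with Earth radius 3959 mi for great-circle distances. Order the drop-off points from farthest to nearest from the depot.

Echo, Charlie, Alpha, Delta, Bravo, Foxtrot

Computing each great-circle distance from (lat 25.806°, lon -68.182°):
Echo (lat 31.896°, lon -72.813°): 505.4 mi
Charlie (lat 20.099°, lon -72.105°): 466.6 mi
Alpha (lat 31.270°, lon -64.736°): 431.5 mi
Delta (lat 29.482°, lon -71.022°): 307.8 mi
Bravo (lat 29.363°, lon -66.973°): 256.7 mi
Foxtrot (lat 25.522°, lon -70.215°): 128.1 mi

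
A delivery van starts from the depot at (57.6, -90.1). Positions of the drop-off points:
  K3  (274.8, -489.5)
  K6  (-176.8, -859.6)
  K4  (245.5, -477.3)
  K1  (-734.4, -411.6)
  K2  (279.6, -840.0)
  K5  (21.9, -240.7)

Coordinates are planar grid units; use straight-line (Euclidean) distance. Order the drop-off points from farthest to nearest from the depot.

K1, K6, K2, K3, K4, K5

Distances from the depot:
K1 (-734.4, -411.6): 854.8
K6 (-176.8, -859.6): 804.4
K2 (279.6, -840.0): 782.1
K3 (274.8, -489.5): 454.6
K4 (245.5, -477.3): 430.4
K5 (21.9, -240.7): 154.8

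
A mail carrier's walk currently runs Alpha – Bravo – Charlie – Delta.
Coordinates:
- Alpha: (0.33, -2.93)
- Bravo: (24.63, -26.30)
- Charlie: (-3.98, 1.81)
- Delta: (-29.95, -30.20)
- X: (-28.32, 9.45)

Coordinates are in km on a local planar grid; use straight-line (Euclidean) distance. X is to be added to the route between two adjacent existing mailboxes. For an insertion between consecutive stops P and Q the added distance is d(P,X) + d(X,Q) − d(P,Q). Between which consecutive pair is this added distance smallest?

Added distance for inserting X between each consecutive pair:
Alpha–Bravo: 61.4 km
Bravo–Charlie: 49.3 km
Charlie–Delta: 24.0 km
Smallest added distance is 24.0 km, inserting between Charlie and Delta.

between Charlie and Delta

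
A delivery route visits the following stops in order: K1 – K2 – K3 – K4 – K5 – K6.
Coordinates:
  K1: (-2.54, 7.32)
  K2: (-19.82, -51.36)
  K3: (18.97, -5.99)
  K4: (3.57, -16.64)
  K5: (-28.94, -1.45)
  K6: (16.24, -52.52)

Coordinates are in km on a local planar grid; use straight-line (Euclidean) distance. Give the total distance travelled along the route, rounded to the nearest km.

244 km

Leg distances:
K1→K2: 61.2 km  (cumulative 61.2 km)
K2→K3: 59.7 km  (cumulative 120.9 km)
K3→K4: 18.7 km  (cumulative 139.6 km)
K4→K5: 35.9 km  (cumulative 175.5 km)
K5→K6: 68.2 km  (cumulative 243.7 km)
Total route length ≈ 244 km.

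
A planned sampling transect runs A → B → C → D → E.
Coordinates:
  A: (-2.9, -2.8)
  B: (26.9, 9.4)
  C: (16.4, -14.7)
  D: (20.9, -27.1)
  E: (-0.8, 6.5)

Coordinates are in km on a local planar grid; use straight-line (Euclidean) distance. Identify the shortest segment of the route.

C–D

Leg distances:
A→B: 32.2 km
B→C: 26.3 km
C→D: 13.2 km
D→E: 40.0 km
The shortest leg is C–D at 13.2 km.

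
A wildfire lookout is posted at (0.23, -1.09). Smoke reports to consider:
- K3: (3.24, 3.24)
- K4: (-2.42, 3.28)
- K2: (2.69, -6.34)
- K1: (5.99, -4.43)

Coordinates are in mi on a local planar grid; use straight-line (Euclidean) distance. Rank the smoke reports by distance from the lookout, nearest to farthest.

K4, K3, K2, K1

Computing each straight-line distance from (0.23, -1.09):
K4 (-2.42, 3.28): 5.1 mi
K3 (3.24, 3.24): 5.3 mi
K2 (2.69, -6.34): 5.8 mi
K1 (5.99, -4.43): 6.7 mi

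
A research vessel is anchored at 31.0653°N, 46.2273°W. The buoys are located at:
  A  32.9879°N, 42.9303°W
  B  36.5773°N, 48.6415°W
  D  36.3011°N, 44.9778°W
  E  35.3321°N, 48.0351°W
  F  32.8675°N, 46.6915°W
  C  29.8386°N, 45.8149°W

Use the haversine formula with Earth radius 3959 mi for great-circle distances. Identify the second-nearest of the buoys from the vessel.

Distance to each, sorted:
C: 88.2 mi
F: 127.5 mi
A: 234.4 mi
E: 312.8 mi
D: 368.8 mi
B: 405.3 mi
The second-nearest is F at 127.5 mi.

F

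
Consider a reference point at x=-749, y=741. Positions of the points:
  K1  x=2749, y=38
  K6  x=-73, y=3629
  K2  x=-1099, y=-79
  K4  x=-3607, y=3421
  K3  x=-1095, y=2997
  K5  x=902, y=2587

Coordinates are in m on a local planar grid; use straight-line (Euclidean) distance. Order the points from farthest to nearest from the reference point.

Computing each straight-line distance from x=-749, y=741:
K4 x=-3607, y=3421: 3918.0 m
K1 x=2749, y=38: 3567.9 m
K6 x=-73, y=3629: 2966.1 m
K5 x=902, y=2587: 2476.6 m
K3 x=-1095, y=2997: 2282.4 m
K2 x=-1099, y=-79: 891.6 m

K4, K1, K6, K5, K3, K2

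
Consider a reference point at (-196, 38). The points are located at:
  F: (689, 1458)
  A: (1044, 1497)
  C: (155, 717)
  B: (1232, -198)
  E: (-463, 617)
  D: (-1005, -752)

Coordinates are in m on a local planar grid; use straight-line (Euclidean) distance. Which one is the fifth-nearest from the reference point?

Distance to each, sorted:
E: 637.6 m
C: 764.4 m
D: 1130.7 m
B: 1447.4 m
F: 1673.2 m
A: 1914.8 m
The fifth-nearest is F at 1673.2 m.

F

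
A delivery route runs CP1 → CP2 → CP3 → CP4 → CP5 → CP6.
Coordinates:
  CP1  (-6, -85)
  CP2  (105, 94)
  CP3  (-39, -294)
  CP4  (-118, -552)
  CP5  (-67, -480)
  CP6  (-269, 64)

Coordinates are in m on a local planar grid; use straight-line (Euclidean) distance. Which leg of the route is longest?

CP5–CP6

Leg distances:
CP1→CP2: 210.6 m
CP2→CP3: 413.9 m
CP3→CP4: 269.8 m
CP4→CP5: 88.2 m
CP5→CP6: 580.3 m
The longest leg is CP5–CP6 at 580.3 m.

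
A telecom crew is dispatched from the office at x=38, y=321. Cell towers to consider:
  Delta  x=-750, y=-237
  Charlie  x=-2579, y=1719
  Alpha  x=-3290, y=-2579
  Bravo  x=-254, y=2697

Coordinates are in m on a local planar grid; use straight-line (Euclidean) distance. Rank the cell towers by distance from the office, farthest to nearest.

Alpha, Charlie, Bravo, Delta

Distances from the office:
Alpha x=-3290, y=-2579: 4414.2 m
Charlie x=-2579, y=1719: 2967.0 m
Bravo x=-254, y=2697: 2393.9 m
Delta x=-750, y=-237: 965.6 m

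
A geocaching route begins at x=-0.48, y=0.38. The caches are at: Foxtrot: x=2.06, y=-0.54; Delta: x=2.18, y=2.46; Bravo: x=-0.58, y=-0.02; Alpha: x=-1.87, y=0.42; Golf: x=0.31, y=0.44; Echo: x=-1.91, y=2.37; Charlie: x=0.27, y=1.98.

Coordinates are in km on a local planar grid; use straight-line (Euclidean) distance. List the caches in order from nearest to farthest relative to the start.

Bravo, Golf, Alpha, Charlie, Echo, Foxtrot, Delta

Distance from the start at x=-0.48, y=0.38 to each:
Bravo x=-0.58, y=-0.02: 0.4 km
Golf x=0.31, y=0.44: 0.8 km
Alpha x=-1.87, y=0.42: 1.4 km
Charlie x=0.27, y=1.98: 1.8 km
Echo x=-1.91, y=2.37: 2.5 km
Foxtrot x=2.06, y=-0.54: 2.7 km
Delta x=2.18, y=2.46: 3.4 km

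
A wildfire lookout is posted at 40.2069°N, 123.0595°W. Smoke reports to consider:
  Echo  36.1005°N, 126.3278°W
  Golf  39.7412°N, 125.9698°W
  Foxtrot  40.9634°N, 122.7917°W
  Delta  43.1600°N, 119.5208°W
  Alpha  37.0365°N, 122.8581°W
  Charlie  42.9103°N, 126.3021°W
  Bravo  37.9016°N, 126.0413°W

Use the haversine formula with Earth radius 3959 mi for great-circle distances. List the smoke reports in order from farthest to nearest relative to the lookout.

Distances from the lookout:
Echo 36.1005°N, 126.3278°W: 334.7 mi
Delta 43.1600°N, 119.5208°W: 273.8 mi
Charlie 42.9103°N, 126.3021°W: 251.0 mi
Bravo 37.9016°N, 126.0413°W: 225.7 mi
Alpha 37.0365°N, 122.8581°W: 219.3 mi
Golf 39.7412°N, 125.9698°W: 157.4 mi
Foxtrot 40.9634°N, 122.7917°W: 54.1 mi

Echo, Delta, Charlie, Bravo, Alpha, Golf, Foxtrot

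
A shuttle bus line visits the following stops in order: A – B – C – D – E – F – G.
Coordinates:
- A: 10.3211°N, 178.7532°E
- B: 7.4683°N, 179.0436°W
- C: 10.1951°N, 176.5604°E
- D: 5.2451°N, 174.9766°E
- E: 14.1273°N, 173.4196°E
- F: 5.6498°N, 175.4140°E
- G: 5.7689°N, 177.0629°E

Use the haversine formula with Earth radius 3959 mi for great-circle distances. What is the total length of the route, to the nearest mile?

Leg distances:
A→B: 247.9 mi  (cumulative 247.9 mi)
B→C: 354.4 mi  (cumulative 602.3 mi)
C→D: 358.8 mi  (cumulative 961.1 mi)
D→E: 622.8 mi  (cumulative 1583.9 mi)
E→F: 601.3 mi  (cumulative 2185.2 mi)
F→G: 113.7 mi  (cumulative 2298.9 mi)
Total route length ≈ 2299 mi.

2299 mi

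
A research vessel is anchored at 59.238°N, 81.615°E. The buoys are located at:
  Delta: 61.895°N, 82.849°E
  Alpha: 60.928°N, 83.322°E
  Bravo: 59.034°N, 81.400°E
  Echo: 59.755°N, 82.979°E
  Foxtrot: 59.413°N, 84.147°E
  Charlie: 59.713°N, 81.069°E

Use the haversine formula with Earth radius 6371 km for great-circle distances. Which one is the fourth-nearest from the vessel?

Foxtrot

Distance to each, sorted:
Bravo: 25.8 km
Charlie: 61.2 km
Echo: 96.1 km
Foxtrot: 144.9 km
Alpha: 210.4 km
Delta: 303.0 km
The fourth-nearest is Foxtrot at 144.9 km.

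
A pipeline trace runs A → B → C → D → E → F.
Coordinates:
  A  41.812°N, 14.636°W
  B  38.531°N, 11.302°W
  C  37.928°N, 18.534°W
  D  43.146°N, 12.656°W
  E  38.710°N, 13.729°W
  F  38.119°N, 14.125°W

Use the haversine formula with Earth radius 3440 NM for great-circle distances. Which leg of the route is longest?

Leg distances:
A→B: 249.4 NM
B→C: 342.9 NM
C→D: 412.2 NM
D→E: 270.7 NM
E→F: 40.1 NM
The longest leg is C–D at 412.2 NM.

C–D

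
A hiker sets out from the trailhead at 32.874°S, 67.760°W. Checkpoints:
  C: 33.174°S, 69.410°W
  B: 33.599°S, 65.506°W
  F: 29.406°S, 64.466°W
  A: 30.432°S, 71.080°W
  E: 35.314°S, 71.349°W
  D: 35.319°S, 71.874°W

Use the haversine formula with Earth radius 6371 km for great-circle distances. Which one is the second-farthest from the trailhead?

D

Distance to each, sorted:
F: 496.9 km
D: 466.2 km
E: 427.5 km
A: 415.3 km
B: 224.6 km
C: 157.4 km
The second-farthest is D at 466.2 km.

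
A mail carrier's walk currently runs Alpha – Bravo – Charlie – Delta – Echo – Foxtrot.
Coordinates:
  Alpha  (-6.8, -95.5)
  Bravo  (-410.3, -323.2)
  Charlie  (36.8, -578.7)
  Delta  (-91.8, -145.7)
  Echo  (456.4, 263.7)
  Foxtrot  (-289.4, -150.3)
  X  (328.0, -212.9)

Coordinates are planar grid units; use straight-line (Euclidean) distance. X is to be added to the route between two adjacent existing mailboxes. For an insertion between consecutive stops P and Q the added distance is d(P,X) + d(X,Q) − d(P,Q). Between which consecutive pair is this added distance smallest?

between Delta and Echo

Added distance for inserting X between each consecutive pair:
Alpha–Bravo: 638.0
Bravo–Charlie: 699.1
Charlie–Delta: 441.0
Delta–Echo: 234.5
Echo–Foxtrot: 261.2
Smallest added distance is 234.5, inserting between Delta and Echo.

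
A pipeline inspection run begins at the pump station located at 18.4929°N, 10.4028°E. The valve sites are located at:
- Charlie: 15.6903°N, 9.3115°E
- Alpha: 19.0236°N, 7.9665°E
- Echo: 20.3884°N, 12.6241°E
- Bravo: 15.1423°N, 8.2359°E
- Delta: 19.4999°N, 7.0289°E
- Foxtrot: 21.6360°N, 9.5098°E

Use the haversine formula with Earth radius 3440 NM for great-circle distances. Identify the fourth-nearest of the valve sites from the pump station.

Distances from the pump station (18.4929°N, 10.4028°E):
Alpha: 142.1 NM
Echo: 169.6 NM
Charlie: 179.5 NM
Foxtrot: 195.3 NM
Delta: 200.8 NM
Bravo: 236.6 NM
The fourth-nearest is Foxtrot at 195.3 NM.

Foxtrot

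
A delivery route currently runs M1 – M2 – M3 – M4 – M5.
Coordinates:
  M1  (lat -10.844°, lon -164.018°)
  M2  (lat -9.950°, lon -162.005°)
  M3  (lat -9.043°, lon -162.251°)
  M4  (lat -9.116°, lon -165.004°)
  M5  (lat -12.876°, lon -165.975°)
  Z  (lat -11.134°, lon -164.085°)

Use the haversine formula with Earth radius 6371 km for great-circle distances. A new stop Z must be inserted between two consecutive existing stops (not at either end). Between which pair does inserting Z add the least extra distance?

between M1 and M2

Added distance for inserting Z between each consecutive pair:
M1–M2: 54.2 km
M2–M3: 465.5 km
M3–M4: 250.7 km
M4–M5: 97.0 km
Smallest added distance is 54.2 km, inserting between M1 and M2.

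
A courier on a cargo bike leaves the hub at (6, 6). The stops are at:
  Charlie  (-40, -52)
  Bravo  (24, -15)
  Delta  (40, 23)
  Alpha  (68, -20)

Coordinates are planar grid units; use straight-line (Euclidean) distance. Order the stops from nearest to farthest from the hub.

Bravo, Delta, Alpha, Charlie

Distance from the hub at (6, 6) to each:
Bravo (24, -15): 27.7
Delta (40, 23): 38.0
Alpha (68, -20): 67.2
Charlie (-40, -52): 74.0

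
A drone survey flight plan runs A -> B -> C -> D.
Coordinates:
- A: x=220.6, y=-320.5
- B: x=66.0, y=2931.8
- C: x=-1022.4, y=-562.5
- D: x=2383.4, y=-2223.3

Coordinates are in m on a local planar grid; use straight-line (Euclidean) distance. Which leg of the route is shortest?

Leg distances:
A→B: 3256.0 m
B→C: 3659.9 m
C→D: 3789.2 m
The shortest leg is A–B at 3256.0 m.

A–B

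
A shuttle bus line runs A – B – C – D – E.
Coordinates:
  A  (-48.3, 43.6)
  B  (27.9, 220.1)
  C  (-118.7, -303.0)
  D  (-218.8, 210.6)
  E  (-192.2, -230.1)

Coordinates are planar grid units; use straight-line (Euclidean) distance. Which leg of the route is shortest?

Leg distances:
A→B: 192.2
B→C: 543.3
C→D: 523.3
D→E: 441.5
The shortest leg is A–B at 192.2.

A–B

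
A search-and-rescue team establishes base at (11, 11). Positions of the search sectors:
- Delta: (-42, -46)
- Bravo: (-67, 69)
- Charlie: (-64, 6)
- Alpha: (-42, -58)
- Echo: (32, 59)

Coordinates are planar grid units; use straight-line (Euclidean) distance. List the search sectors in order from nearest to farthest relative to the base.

Distances from the base:
Echo (32, 59): 52.4
Charlie (-64, 6): 75.2
Delta (-42, -46): 77.8
Alpha (-42, -58): 87.0
Bravo (-67, 69): 97.2

Echo, Charlie, Delta, Alpha, Bravo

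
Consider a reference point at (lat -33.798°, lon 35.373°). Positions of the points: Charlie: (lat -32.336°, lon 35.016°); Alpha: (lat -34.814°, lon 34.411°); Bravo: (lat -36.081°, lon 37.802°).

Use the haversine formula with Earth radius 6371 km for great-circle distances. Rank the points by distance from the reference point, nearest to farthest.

Distances from the reference point:
Alpha (lat -34.814°, lon 34.411°): 143.4 km
Charlie (lat -32.336°, lon 35.016°): 165.9 km
Bravo (lat -36.081°, lon 37.802°): 336.8 km

Alpha, Charlie, Bravo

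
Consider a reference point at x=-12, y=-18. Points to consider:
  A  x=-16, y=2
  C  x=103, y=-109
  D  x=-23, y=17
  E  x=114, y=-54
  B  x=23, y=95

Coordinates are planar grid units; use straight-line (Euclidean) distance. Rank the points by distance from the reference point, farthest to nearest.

C, E, B, D, A

Computing each straight-line distance from x=-12, y=-18:
C x=103, y=-109: 146.6
E x=114, y=-54: 131.0
B x=23, y=95: 118.3
D x=-23, y=17: 36.7
A x=-16, y=2: 20.4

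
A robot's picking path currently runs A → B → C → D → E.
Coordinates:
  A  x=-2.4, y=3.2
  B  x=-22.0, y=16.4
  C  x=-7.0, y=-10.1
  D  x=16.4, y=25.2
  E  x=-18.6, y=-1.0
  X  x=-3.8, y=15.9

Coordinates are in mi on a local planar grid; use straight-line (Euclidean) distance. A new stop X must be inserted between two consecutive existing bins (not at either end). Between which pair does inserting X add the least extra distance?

Added distance for inserting X between each consecutive pair:
A–B: 7.4 mi
B–C: 14.0 mi
C–D: 6.1 mi
D–E: 1.0 mi
Smallest added distance is 1.0 mi, inserting between D and E.

between D and E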